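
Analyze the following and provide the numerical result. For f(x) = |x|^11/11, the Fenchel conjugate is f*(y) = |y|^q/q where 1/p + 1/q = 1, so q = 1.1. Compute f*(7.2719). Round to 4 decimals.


The conjugate exponent q satisfies 1/p + 1/q = 1.
p = 11, so q = 11/(11 - 1) = 1.1
|y|^q = 7.2719^1.1 = 8.8677
f*(7.2719) = 8.8677 / 1.1 = 8.0616


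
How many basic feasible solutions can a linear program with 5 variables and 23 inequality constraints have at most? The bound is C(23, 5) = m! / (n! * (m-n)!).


Each vertex corresponds to some choice of n active constraints out of m, so the number of vertices is at most C(m, n) = m! / (n!(m-n)!).
m = 23, n = 5
Numerator: 23 * 22 * 21 * 20 * 19
Denominator: 5! = 120
C(23, 5) = 33649


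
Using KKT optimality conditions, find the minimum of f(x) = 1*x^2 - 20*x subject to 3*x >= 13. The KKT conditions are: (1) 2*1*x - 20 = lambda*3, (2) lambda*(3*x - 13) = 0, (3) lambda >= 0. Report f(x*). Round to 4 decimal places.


Step 1: Try lambda = 0 (constraint inactive).
Stationarity: 2*1*x - 20 = 0
x* = 20/(2*1) = 10.0
Check constraint: 3*10.0 = 30.0 >= 13 -- satisfied.
Step 2: Compute optimal value.
f(x*) = 1*10.0^2 - 20*10.0 = -100.0


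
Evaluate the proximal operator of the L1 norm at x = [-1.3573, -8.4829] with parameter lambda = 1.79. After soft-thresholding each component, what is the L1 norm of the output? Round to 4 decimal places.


Soft-thresholding with lambda = 1.79:
prox(-1.3573) = sign(-1.3573)*max(|-1.3573| - 1.79, 0) = 0.0
prox(-8.4829) = sign(-8.4829)*max(|-8.4829| - 1.79, 0) = -6.6929
prox(x) = [0.0, -6.6929]
||prox(x)||_1 = 0.0 + 6.6929 = 6.6929


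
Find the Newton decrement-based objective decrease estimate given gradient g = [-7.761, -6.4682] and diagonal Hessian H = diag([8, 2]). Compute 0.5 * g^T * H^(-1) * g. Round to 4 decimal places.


Step 1: H is diagonal, so H^(-1) * g = [-0.9701, -3.2341].
Step 2: g^T H^(-1) g = sum_i g_i^2 / H_ii
  = (-7.761)^2/8 + (-6.4682)^2/2
  = 7.5291 + 20.9188 = 28.4479
Step 3: Objective decrease = 0.5 * g^T H^(-1) g = 14.224


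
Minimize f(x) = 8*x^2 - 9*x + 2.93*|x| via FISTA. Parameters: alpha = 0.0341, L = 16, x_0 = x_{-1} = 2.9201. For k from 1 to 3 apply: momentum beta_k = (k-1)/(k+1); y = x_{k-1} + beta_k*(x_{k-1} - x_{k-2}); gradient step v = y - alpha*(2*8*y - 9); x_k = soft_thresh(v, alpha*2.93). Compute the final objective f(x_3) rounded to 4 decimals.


FISTA on f(x) = 8*x^2 - 9*x + 2.93*|x|
L = 16, alpha = 0.0341
Iteration 1: beta = 0.0, y = 2.9201 + 0.0*(2.9201 - 2.9201) = 2.9201
  grad(y) = 37.7216, v = y - alpha*grad = 1.6338
  prox(v) = soft_thresh(1.6338, 0.0999) = 1.5339
Iteration 2: beta = 0.3333, y = 1.5339 + 0.3333*(1.5339 - 2.9201) = 1.0718
  grad(y) = 8.1489, v = y - alpha*grad = 0.7939
  prox(v) = soft_thresh(0.7939, 0.0999) = 0.694
Iteration 3: beta = 0.5, y = 0.694 + 0.5*(0.694 - 1.5339) = 0.2741
  grad(y) = -4.6147, v = y - alpha*grad = 0.4314
  prox(v) = soft_thresh(0.4314, 0.0999) = 0.3315
f(x_3) = 8*0.3315^2 - 9*0.3315 + 2.93*|0.3315| = -1.1331


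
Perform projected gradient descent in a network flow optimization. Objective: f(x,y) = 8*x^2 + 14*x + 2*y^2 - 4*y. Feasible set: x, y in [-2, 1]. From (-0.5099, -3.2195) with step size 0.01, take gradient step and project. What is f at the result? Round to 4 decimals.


Step 1: Compute gradient at (-0.5099, -3.2195).
grad_x = 2*8*-0.5099 + 14 = 5.8416
grad_y = 2*2*-3.2195 - 4 = -16.878
Step 2: Gradient step.
x_raw = -0.5099 - 0.01*5.8416 = -0.5683
y_raw = -3.2195 - 0.01*-16.878 = -3.0507
Step 3: Project onto [-2, 1].
x_proj = clip(-0.5683) = -0.5683
y_proj = clip(-3.0507) = -2.0
Step 4: Evaluate f.
f(-0.5683, -2.0) = 10.6274


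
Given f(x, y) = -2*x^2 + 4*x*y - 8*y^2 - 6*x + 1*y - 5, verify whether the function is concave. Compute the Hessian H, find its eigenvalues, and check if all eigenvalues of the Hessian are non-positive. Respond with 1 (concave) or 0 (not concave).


The Hessian of f(x,y) = -2*x^2 + 4*x*y - 8*y^2 - 6*x + 1*y - 5 is:
H = [[-4, 4], [4, -16]]
Trace = -4 - 16 = -20
Determinant = -4*-16 - (4)^2 = 48
Discriminant = (-20)^2 - 4*48 = 208.0
Eigenvalues: lambda_1 = -17.2111, lambda_2 = -2.7889
The function is concave.

1


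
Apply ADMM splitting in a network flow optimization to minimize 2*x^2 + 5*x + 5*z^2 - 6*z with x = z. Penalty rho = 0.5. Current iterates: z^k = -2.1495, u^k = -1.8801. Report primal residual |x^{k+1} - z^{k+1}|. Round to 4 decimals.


ADMM iteration with rho = 0.5, z^k = -2.1495, u^k = -1.8801
Step 1: x-update.
Minimize 2*x^2 + 5*x + (0.5/2)*(x + 2.1495 - 1.8801)^2
FOC: (2*2 + 0.5)*x = -5 + 0.5*(-2.1495 + 1.8801)
x^{k+1} = -1.141
Step 2: z-update.
Minimize 5*z^2 - 6*z + (0.5/2)*(-1.141 - z - 1.8801)^2
FOC: (2*5 + 0.5)*z = 6 + 0.5*(-1.141 - 1.8801)
z^{k+1} = 0.4276
Step 3: u-update.
u^{k+1} = -1.8801 - 1.141 - 0.4276 = -3.4487
Step 4: Primal residual = |-1.141 - 0.4276| = 1.5686


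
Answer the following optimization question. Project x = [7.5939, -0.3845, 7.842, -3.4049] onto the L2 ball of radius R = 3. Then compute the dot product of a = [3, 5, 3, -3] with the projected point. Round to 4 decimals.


Step 1: Compute ||x|| (intermediates to 6 decimals).
||x|| = sqrt(7.5939^2 + (-0.3845)^2 + 7.842^2 + (-3.4049)^2) = 11.441393
Step 2: Project.
Since ||x|| > R, scale = R/||x|| = 3/11.441393 = 0.262206, proj(x) = scale * x
proj(x) = [1.991166, -0.100818, 2.056219, -0.892785]
Step 3: Dot product.
a^T * proj(x) = 3*1.991166 + 5*(-0.100818) + 3*2.056219 - 3*(-0.892785) = 14.3164


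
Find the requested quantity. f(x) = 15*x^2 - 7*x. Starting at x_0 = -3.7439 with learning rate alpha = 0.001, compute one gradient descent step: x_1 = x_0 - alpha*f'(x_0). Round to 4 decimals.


We compute the gradient at x_0 and apply the update.
f'(x) = 30*x - 7
f'(-3.7439) = 30*-3.7439 - 7 = -119.317
x_1 = -3.7439 - 0.001*-119.317 = -3.6246


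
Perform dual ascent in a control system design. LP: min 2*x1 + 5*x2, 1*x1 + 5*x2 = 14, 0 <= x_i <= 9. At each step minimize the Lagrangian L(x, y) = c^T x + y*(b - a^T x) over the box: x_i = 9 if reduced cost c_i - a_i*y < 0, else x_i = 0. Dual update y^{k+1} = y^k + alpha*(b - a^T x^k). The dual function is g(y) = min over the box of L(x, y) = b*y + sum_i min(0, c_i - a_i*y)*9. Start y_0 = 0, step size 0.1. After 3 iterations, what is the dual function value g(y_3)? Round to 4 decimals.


Dual ascent for LP: min 2*x1 + 5*x2, 1*x1 + 5*x2 = 14, 0 <= x_i <= 9
Step 1: y^k = 0.0, reduced costs: (2.0, 5.0)
  x^k = (0.0, 0.0), subgradient = b - a^T x = 14.0
  y^{k+1} = 0.0 + 0.1*14.0 = 1.4
Step 2: y^k = 1.4, reduced costs: (0.6, -2.0)
  x^k = (0.0, 9.0), subgradient = b - a^T x = -31.0
  y^{k+1} = 1.4 + 0.1*-31.0 = -1.7
Step 3: y^k = -1.7, reduced costs: (3.7, 13.5)
  x^k = (0.0, 0.0), subgradient = b - a^T x = 14.0
  y^{k+1} = -1.7 + 0.1*14.0 = -0.3
Dual objective at y_3 = -0.3: reduced costs (2.3, 6.5), box minimizer x = (0.0, 0.0)
g(y_3) = b*y + (c1 - a1*y)*x1 + (c2 - a2*y)*x2 = 14*(-0.3) + 2.3*0.0 + 6.5*0.0 = -4.2 + 0.0 + 0.0 = -4.2


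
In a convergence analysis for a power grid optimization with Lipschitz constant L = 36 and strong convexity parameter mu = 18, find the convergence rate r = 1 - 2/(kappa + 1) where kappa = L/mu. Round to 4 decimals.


Step 1: Compute the condition number.
kappa = L/mu = 36/18 = 2.0
Step 2: Compute the convergence rate.
r = 1 - 2/(kappa + 1) = 1 - 2*mu/(L + mu) = (L - mu)/(L + mu) = 18/54 = 0.3333


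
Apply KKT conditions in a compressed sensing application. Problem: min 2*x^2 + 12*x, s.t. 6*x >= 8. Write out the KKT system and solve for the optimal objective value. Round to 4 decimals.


Step 1: Try lambda = 0 (constraint inactive).
x_unc = -12/(2*2) = -3.0
Check: 6*-3.0 = -18.0 < 8 -- violated!
Step 2: Constraint must be active: 6*x = 8
x* = 8/6 = 4/3 = 1.3333 (rounded; the exact value 4/3 is used below)
lambda = (2*2*(4/3) + 12)/6 = 2.8889
Step 3: Compute optimal value.
f(x*) = 2*(4/3)^2 + 12*(4/3) = 19.5556


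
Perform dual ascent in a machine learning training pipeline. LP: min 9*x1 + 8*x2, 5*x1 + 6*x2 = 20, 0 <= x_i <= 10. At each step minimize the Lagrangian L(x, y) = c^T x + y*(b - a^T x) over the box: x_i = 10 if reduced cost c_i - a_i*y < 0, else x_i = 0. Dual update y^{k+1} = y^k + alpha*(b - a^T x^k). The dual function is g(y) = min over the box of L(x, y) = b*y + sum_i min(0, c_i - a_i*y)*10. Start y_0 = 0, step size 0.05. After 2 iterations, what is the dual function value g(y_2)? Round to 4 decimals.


Dual ascent for LP: min 9*x1 + 8*x2, 5*x1 + 6*x2 = 20, 0 <= x_i <= 10
Step 1: y^k = 0.0, reduced costs: (9.0, 8.0)
  x^k = (0.0, 0.0), subgradient = b - a^T x = 20.0
  y^{k+1} = 0.0 + 0.05*20.0 = 1.0
Step 2: y^k = 1.0, reduced costs: (4.0, 2.0)
  x^k = (0.0, 0.0), subgradient = b - a^T x = 20.0
  y^{k+1} = 1.0 + 0.05*20.0 = 2.0
Dual objective at y_2 = 2.0: reduced costs (-1.0, -4.0), box minimizer x = (10.0, 10.0)
g(y_2) = b*y + (c1 - a1*y)*x1 + (c2 - a2*y)*x2 = 20*2.0 + (-1.0)*10.0 + (-4.0)*10.0 = 40.0 - 10.0 - 40.0 = -10.0


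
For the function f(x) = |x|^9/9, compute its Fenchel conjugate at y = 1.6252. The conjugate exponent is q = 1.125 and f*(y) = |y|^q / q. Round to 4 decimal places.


The conjugate exponent q satisfies 1/p + 1/q = 1.
p = 9, so q = 9/(9 - 1) = 1.125
|y|^q = 1.6252^1.125 = 1.7269
f*(1.6252) = 1.7269 / 1.125 = 1.535


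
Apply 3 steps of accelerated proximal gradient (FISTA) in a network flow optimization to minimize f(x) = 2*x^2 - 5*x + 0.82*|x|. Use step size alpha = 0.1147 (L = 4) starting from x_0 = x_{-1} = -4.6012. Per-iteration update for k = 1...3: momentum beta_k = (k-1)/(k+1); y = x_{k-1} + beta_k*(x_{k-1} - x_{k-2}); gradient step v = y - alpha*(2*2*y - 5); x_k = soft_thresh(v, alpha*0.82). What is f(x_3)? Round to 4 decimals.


FISTA on f(x) = 2*x^2 - 5*x + 0.82*|x|
L = 4, alpha = 0.1147
Iteration 1: beta = 0.0, y = -4.6012 + 0.0*(-4.6012 + 4.6012) = -4.6012
  grad(y) = -23.4048, v = y - alpha*grad = -1.9167
  prox(v) = soft_thresh(-1.9167, 0.0941) = -1.8226
Iteration 2: beta = 0.3333, y = -1.8226 + 0.3333*(-1.8226 + 4.6012) = -0.8964
  grad(y) = -8.5857, v = y - alpha*grad = 0.0884
  prox(v) = soft_thresh(0.0884, 0.0941) = 0.0
Iteration 3: beta = 0.5, y = 0.0 + 0.5*(0.0 + 1.8226) = 0.9113
  grad(y) = -1.3548, v = y - alpha*grad = 1.0667
  prox(v) = soft_thresh(1.0667, 0.0941) = 0.9726
f(x_3) = 2*0.9726^2 - 5*0.9726 + 0.82*|0.9726| = -2.1736


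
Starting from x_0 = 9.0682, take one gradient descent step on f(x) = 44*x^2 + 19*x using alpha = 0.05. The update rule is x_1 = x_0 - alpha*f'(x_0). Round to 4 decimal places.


We compute the gradient at x_0 and apply the update.
f'(x) = 88*x + 19
f'(9.0682) = 88*9.0682 + 19 = 817.0016
x_1 = 9.0682 - 0.05*817.0016 = -31.7819


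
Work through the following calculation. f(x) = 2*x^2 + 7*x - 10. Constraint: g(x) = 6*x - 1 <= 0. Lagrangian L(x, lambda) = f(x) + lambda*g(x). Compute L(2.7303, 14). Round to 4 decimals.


Step 1: Evaluate f(x).
f(2.7303) = 2*2.7303^2 + 7*2.7303 - 10 = 24.0212
Step 2: Evaluate g(x).
g(2.7303) = 6*2.7303 - 1 = 15.3818
Step 3: Compute Lagrangian.
L = 24.0212 + 14*15.3818 = 239.3664


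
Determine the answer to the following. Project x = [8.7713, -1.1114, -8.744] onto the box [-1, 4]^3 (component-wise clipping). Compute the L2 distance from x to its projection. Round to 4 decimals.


Project each component onto [-1, 4].
clip(8.7713) = 4.0, clip(-1.1114) = -1.0, clip(-8.744) = -1.0
Projection = [4.0, -1.0, -1.0]
Squared diffs: [22.7653, 0.0124, 59.9695]
Distance = sqrt(82.7472) = 9.0966


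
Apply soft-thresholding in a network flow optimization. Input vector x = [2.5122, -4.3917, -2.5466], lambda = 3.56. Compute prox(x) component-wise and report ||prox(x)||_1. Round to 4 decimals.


Soft-thresholding with lambda = 3.56:
prox(2.5122) = sign(2.5122)*max(|2.5122| - 3.56, 0) = 0.0
prox(-4.3917) = sign(-4.3917)*max(|-4.3917| - 3.56, 0) = -0.8317
prox(-2.5466) = sign(-2.5466)*max(|-2.5466| - 3.56, 0) = 0.0
prox(x) = [0.0, -0.8317, 0.0]
||prox(x)||_1 = 0.0 + 0.8317 + 0.0 = 0.8317


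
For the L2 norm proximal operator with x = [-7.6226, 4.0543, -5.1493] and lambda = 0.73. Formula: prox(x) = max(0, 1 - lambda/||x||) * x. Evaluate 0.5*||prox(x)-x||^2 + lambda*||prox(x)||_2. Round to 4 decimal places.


Step 1: Compute ||x||.
||x|| = 10.0527
Step 2: Compute scaling factor.
scale = max(0, 1 - 0.73/10.0527) = 0.9274
Step 3: prox(x) = [-7.0691, 3.7599, -4.7754]
||prox(x)|| = 9.3227
Step 4: Proximal objective.
0.5*||prox-x||^2 = 0.2665
lambda*||prox|| = 6.8056
Total = 7.072


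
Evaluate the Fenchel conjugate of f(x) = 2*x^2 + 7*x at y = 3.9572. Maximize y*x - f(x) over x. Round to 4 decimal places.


f*(y) = sup_x {y*x - a*x^2 - b*x} = sup_x {(y-b)*x - a*x^2}
FOC: (y - b) - 2a*x = 0 => x* = (y - b)/(2a)
x* = (3.9572 - 7)/(2*2) = -0.7607
f*(3.9572) = (y-b)^2/(4a) = (3.9572 - 7)^2/(4*2)
= 9.2586/8 = 1.1573


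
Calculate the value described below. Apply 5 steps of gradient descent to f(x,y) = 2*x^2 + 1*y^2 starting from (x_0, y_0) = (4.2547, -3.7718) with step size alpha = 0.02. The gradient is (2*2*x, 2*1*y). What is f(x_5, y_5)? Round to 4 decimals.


Gradient descent on f(x,y) = 2*x^2 + 1*y^2.
Starting point: (4.2547, -3.7718), alpha = 0.02
Step 1: grad_x = 2*2*4.2547 = 17.0188, grad_y = 2*1*-3.7718 = -7.5436
  x_1 = 4.2547 - 0.02*17.0188 = 3.9143
  y_1 = -3.7718 - 0.02*-7.5436 = -3.6209
Step 2: grad_x = 2*2*3.9143 = 15.6573, grad_y = 2*1*-3.6209 = -7.2419
  x_2 = 3.9143 - 0.02*15.6573 = 3.6012
  y_2 = -3.6209 - 0.02*-7.2419 = -3.4761
Step 3: grad_x = 2*2*3.6012 = 14.4047, grad_y = 2*1*-3.4761 = -6.9522
  x_3 = 3.6012 - 0.02*14.4047 = 3.3131
  y_3 = -3.4761 - 0.02*-6.9522 = -3.337
Step 4: grad_x = 2*2*3.3131 = 13.2523, grad_y = 2*1*-3.337 = -6.6741
  x_4 = 3.3131 - 0.02*13.2523 = 3.048
  y_4 = -3.337 - 0.02*-6.6741 = -3.2036
Step 5: grad_x = 2*2*3.048 = 12.1921, grad_y = 2*1*-3.2036 = -6.4071
  x_5 = 3.048 - 0.02*12.1921 = 2.8042
  y_5 = -3.2036 - 0.02*-6.4071 = -3.0754
f(2.8042, -3.0754) = 2*2.8042^2 + 1*(-3.0754)^2 = 25.1852


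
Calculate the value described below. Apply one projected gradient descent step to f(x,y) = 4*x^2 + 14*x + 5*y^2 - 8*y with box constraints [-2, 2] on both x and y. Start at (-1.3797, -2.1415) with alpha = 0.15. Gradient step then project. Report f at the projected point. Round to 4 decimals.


Step 1: Compute gradient at (-1.3797, -2.1415).
grad_x = 2*4*-1.3797 + 14 = 2.9624
grad_y = 2*5*-2.1415 - 8 = -29.415
Step 2: Gradient step.
x_raw = -1.3797 - 0.15*2.9624 = -1.8241
y_raw = -2.1415 - 0.15*-29.415 = 2.2708
Step 3: Project onto [-2, 2].
x_proj = clip(-1.8241) = -1.8241
y_proj = clip(2.2708) = 2.0
Step 4: Evaluate f.
f(-1.8241, 2.0) = -8.2281


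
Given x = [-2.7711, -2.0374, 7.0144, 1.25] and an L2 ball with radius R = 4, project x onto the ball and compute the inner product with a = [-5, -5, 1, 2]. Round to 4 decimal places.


Step 1: Compute ||x|| (intermediates to 6 decimals).
||x|| = sqrt((-2.7711)^2 + (-2.0374)^2 + 7.0144^2 + 1.25^2) = 7.911656
Step 2: Project.
Since ||x|| > R, scale = R/||x|| = 4/7.911656 = 0.505583, proj(x) = scale * x
proj(x) = [-1.401021, -1.030075, 3.546361, 0.631979]
Step 3: Dot product.
a^T * proj(x) = -5*(-1.401021) - 5*(-1.030075) + 1*3.546361 + 2*0.631979 = 16.9658


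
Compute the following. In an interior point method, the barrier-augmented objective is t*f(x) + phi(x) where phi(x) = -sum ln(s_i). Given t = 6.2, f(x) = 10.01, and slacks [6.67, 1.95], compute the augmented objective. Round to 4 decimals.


Step 1: Compute log-barrier.
ln values: [1.8976, 0.6678]
phi = -(1.8976 + 0.6678) = -2.5654
Step 2: Compute augmented objective.
t*f(x) = 6.2*10.01 = 62.062
Total = 62.062 - 2.5654 = 59.4966


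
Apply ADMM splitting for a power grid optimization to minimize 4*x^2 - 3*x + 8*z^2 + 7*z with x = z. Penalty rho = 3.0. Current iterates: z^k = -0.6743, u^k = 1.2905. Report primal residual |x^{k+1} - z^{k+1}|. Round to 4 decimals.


ADMM iteration with rho = 3.0, z^k = -0.6743, u^k = 1.2905
Step 1: x-update.
Minimize 4*x^2 - 3*x + (3.0/2)*(x + 0.6743 + 1.2905)^2
FOC: (2*4 + 3.0)*x = 3 + 3.0*(-0.6743 - 1.2905)
x^{k+1} = -0.2631
Step 2: z-update.
Minimize 8*z^2 + 7*z + (3.0/2)*(-0.2631 - z + 1.2905)^2
FOC: (2*8 + 3.0)*z = -7 + 3.0*(-0.2631 + 1.2905)
z^{k+1} = -0.2062
Step 3: u-update.
u^{k+1} = 1.2905 - 0.2631 + 0.2062 = 1.2336
Step 4: Primal residual = |-0.2631 + 0.2062| = 0.0569


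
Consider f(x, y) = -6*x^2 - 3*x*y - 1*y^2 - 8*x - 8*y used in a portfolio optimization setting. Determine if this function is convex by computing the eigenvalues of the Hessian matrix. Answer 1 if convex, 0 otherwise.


The Hessian of f(x,y) = -6*x^2 - 3*x*y - 1*y^2 - 8*x - 8*y is:
H = [[-12, -3], [-3, -2]]
Trace = -12 - 2 = -14
Determinant = -12*-2 - (-3)^2 = 15
Discriminant = (-14)^2 - 4*15 = 136.0
Eigenvalues: lambda_1 = -12.831, lambda_2 = -1.169
The function is not convex.

0


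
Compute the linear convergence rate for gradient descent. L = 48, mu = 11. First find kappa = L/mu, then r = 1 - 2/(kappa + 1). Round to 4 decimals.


Step 1: Compute the condition number.
kappa = L/mu = 48/11 = 4.3636
Step 2: Compute the convergence rate.
r = 1 - 2/(kappa + 1) = 1 - 2*mu/(L + mu) = (L - mu)/(L + mu) = 37/59 = 0.6271


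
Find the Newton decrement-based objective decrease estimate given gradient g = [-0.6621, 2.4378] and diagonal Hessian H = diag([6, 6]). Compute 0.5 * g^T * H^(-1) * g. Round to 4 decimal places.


Step 1: H is diagonal, so H^(-1) * g = [-0.1104, 0.4063].
Step 2: g^T H^(-1) g = sum_i g_i^2 / H_ii
  = (-0.6621)^2/6 + (2.4378)^2/6
  = 0.0731 + 0.9905 = 1.0635
Step 3: Objective decrease = 0.5 * g^T H^(-1) g = 0.5318


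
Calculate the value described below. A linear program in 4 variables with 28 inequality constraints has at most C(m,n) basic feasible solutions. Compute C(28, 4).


Each vertex corresponds to some choice of n active constraints out of m, so the number of vertices is at most C(m, n) = m! / (n!(m-n)!).
m = 28, n = 4
Numerator: 28 * 27 * 26 * 25
Denominator: 4! = 24
C(28, 4) = 20475


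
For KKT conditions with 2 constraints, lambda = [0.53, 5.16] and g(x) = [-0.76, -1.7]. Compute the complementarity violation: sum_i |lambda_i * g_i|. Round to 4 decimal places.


KKT complementary slackness check:
lambda_1 * g_1 = 0.53 * -0.76 = -0.4028
lambda_2 * g_2 = 5.16 * -1.7 = -8.772
Total violation = 0.4028 + 8.772 = 9.1748


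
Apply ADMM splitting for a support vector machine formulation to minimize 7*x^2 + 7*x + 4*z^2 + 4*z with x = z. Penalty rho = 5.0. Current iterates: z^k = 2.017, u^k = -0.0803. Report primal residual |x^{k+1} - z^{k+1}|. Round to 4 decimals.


ADMM iteration with rho = 5.0, z^k = 2.017, u^k = -0.0803
Step 1: x-update.
Minimize 7*x^2 + 7*x + (5.0/2)*(x - 2.017 - 0.0803)^2
FOC: (2*7 + 5.0)*x = -7 + 5.0*(2.017 + 0.0803)
x^{k+1} = 0.1835
Step 2: z-update.
Minimize 4*z^2 + 4*z + (5.0/2)*(0.1835 - z - 0.0803)^2
FOC: (2*4 + 5.0)*z = -4 + 5.0*(0.1835 - 0.0803)
z^{k+1} = -0.268
Step 3: u-update.
u^{k+1} = -0.0803 + 0.1835 + 0.268 = 0.3712
Step 4: Primal residual = |0.1835 + 0.268| = 0.4515


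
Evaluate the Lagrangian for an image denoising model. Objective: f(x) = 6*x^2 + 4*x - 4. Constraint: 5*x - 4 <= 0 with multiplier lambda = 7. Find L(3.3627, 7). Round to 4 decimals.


Step 1: Evaluate f(x).
f(3.3627) = 6*3.3627^2 + 4*3.3627 - 4 = 77.2973
Step 2: Evaluate g(x).
g(3.3627) = 5*3.3627 - 4 = 12.8135
Step 3: Compute Lagrangian.
L = 77.2973 + 7*12.8135 = 166.9918


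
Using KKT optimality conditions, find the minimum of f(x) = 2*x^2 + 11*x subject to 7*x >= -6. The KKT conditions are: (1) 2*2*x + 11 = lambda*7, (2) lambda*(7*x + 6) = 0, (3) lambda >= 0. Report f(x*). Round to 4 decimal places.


Step 1: Try lambda = 0 (constraint inactive).
x_unc = -11/(2*2) = -2.75
Check: 7*-2.75 = -19.25 < -6 -- violated!
Step 2: Constraint must be active: 7*x = -6
x* = -6/7 = -0.8571 (rounded; the exact value -6/7 is used below)
lambda = (2*2*(-6/7) + 11)/7 = 1.0816
Step 3: Compute optimal value.
f(x*) = 2*(-6/7)^2 + 11*(-6/7) = -7.9592


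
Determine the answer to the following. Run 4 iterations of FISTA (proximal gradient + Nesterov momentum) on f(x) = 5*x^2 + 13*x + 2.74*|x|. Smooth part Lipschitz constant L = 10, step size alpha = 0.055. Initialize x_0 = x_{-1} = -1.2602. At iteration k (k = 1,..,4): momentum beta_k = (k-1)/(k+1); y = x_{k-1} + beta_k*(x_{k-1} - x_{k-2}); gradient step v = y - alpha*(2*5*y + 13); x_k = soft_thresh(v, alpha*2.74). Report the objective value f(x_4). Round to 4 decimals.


FISTA on f(x) = 5*x^2 + 13*x + 2.74*|x|
L = 10, alpha = 0.055
Iteration 1: beta = 0.0, y = -1.2602 + 0.0*(-1.2602 + 1.2602) = -1.2602
  grad(y) = 0.398, v = y - alpha*grad = -1.2821
  prox(v) = soft_thresh(-1.2821, 0.1507) = -1.1314
Iteration 2: beta = 0.3333, y = -1.1314 + 0.3333*(-1.1314 + 1.2602) = -1.0885
  grad(y) = 2.1155, v = y - alpha*grad = -1.2048
  prox(v) = soft_thresh(-1.2048, 0.1507) = -1.0541
Iteration 3: beta = 0.5, y = -1.0541 + 0.5*(-1.0541 + 1.1314) = -1.0155
  grad(y) = 2.8454, v = y - alpha*grad = -1.172
  prox(v) = soft_thresh(-1.172, 0.1507) = -1.0213
Iteration 4: beta = 0.6, y = -1.0213 + 0.6*(-1.0213 + 1.0541) = -1.0015
  grad(y) = 2.9845, v = y - alpha*grad = -1.1657
  prox(v) = soft_thresh(-1.1657, 0.1507) = -1.015
f(x_4) = 5*(-1.015)^2 + 13*(-1.015) + 2.74*|-1.015| = -5.2628


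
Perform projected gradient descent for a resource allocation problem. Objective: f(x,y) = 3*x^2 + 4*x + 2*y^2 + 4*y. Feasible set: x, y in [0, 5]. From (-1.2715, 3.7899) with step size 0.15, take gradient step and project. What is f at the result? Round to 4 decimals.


Step 1: Compute gradient at (-1.2715, 3.7899).
grad_x = 2*3*-1.2715 + 4 = -3.629
grad_y = 2*2*3.7899 + 4 = 19.1596
Step 2: Gradient step.
x_raw = -1.2715 - 0.15*-3.629 = -0.7272
y_raw = 3.7899 - 0.15*19.1596 = 0.916
Step 3: Project onto [0, 5].
x_proj = clip(-0.7272) = 0.0
y_proj = clip(0.916) = 0.916
Step 4: Evaluate f.
f(0.0, 0.916) = 5.3418


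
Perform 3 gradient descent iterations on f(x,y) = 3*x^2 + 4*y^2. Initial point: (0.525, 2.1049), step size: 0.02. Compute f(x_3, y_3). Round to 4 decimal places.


Gradient descent on f(x,y) = 3*x^2 + 4*y^2.
Starting point: (0.525, 2.1049), alpha = 0.02
Step 1: grad_x = 2*3*0.525 = 3.15, grad_y = 2*4*2.1049 = 16.8392
  x_1 = 0.525 - 0.02*3.15 = 0.462
  y_1 = 2.1049 - 0.02*16.8392 = 1.7681
Step 2: grad_x = 2*3*0.462 = 2.772, grad_y = 2*4*1.7681 = 14.1449
  x_2 = 0.462 - 0.02*2.772 = 0.4066
  y_2 = 1.7681 - 0.02*14.1449 = 1.4852
Step 3: grad_x = 2*3*0.4066 = 2.4394, grad_y = 2*4*1.4852 = 11.8817
  x_3 = 0.4066 - 0.02*2.4394 = 0.3578
  y_3 = 1.4852 - 0.02*11.8817 = 1.2476
f(0.3578, 1.2476) = 3*0.3578^2 + 4*1.2476^2 = 6.6099


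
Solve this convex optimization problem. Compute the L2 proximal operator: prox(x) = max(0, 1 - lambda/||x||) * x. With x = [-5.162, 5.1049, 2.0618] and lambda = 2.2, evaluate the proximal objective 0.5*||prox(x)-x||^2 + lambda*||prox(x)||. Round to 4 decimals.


Step 1: Compute ||x||.
||x|| = 7.547
Step 2: Compute scaling factor.
scale = max(0, 1 - 2.2/7.547) = 0.7085
Step 3: prox(x) = [-3.6572, 3.6168, 1.4608]
||prox(x)|| = 5.347
Step 4: Proximal objective.
0.5*||prox-x||^2 = 2.42
lambda*||prox|| = 11.7634
Total = 14.1834


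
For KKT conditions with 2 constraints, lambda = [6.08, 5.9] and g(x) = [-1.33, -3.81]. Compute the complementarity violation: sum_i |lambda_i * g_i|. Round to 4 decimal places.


KKT complementary slackness check:
lambda_1 * g_1 = 6.08 * -1.33 = -8.0864
lambda_2 * g_2 = 5.9 * -3.81 = -22.479
Total violation = 8.0864 + 22.479 = 30.5654


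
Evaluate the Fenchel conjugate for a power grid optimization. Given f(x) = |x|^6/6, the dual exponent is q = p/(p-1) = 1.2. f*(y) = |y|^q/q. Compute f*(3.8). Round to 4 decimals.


The conjugate exponent q satisfies 1/p + 1/q = 1.
p = 6, so q = 6/(6 - 1) = 1.2
|y|^q = 3.8^1.2 = 4.963
f*(3.8) = 4.963 / 1.2 = 4.1358


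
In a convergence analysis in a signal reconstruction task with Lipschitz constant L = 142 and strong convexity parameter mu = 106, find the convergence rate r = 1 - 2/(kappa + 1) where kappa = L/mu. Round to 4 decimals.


Step 1: Compute the condition number.
kappa = L/mu = 142/106 = 1.3396
Step 2: Compute the convergence rate.
r = 1 - 2/(kappa + 1) = 1 - 2*mu/(L + mu) = (L - mu)/(L + mu) = 36/248 = 0.1452


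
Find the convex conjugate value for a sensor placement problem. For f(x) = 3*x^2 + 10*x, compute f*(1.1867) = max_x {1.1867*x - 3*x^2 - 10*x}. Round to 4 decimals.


f*(y) = sup_x {y*x - a*x^2 - b*x} = sup_x {(y-b)*x - a*x^2}
FOC: (y - b) - 2a*x = 0 => x* = (y - b)/(2a)
x* = (1.1867 - 10)/(2*3) = -1.4689
f*(1.1867) = (y-b)^2/(4a) = (1.1867 - 10)^2/(4*3)
= 77.6743/12 = 6.4729


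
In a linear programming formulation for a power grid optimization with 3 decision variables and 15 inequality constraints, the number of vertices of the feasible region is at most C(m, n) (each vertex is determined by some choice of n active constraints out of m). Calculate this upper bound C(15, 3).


Each vertex corresponds to some choice of n active constraints out of m, so the number of vertices is at most C(m, n) = m! / (n!(m-n)!).
m = 15, n = 3
Numerator: 15 * 14 * 13
Denominator: 3! = 6
C(15, 3) = 455


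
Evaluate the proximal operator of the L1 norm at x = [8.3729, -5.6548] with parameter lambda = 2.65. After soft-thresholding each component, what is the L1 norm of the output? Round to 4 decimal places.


Soft-thresholding with lambda = 2.65:
prox(8.3729) = sign(8.3729)*max(|8.3729| - 2.65, 0) = 5.7229
prox(-5.6548) = sign(-5.6548)*max(|-5.6548| - 2.65, 0) = -3.0048
prox(x) = [5.7229, -3.0048]
||prox(x)||_1 = 5.7229 + 3.0048 = 8.7277


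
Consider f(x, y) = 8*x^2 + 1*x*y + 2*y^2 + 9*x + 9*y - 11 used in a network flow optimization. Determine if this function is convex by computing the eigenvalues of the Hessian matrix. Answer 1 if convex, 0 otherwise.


The Hessian of f(x,y) = 8*x^2 + 1*x*y + 2*y^2 + 9*x + 9*y - 11 is:
H = [[16, 1], [1, 4]]
Trace = 16 + 4 = 20
Determinant = 16*4 - (1)^2 = 63
Discriminant = (20)^2 - 4*63 = 148.0
Eigenvalues: lambda_1 = 3.9172, lambda_2 = 16.0828
The function is convex.

1


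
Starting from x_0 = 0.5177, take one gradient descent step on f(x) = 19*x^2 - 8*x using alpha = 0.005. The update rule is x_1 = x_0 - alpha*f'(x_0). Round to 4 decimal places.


We compute the gradient at x_0 and apply the update.
f'(x) = 38*x - 8
f'(0.5177) = 38*0.5177 - 8 = 11.6726
x_1 = 0.5177 - 0.005*11.6726 = 0.4593


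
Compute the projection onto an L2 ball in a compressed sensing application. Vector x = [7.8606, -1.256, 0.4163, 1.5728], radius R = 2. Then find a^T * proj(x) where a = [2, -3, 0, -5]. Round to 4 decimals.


Step 1: Compute ||x|| (intermediates to 6 decimals).
||x|| = sqrt(7.8606^2 + (-1.256)^2 + 0.4163^2 + 1.5728^2) = 8.124874
Step 2: Project.
Since ||x|| > R, scale = R/||x|| = 2/8.124874 = 0.246158, proj(x) = scale * x
proj(x) = [1.93495, -0.309174, 0.102476, 0.387157]
Step 3: Dot product.
a^T * proj(x) = 2*1.93495 - 3*(-0.309174) + 0*0.102476 - 5*0.387157 = 2.8616


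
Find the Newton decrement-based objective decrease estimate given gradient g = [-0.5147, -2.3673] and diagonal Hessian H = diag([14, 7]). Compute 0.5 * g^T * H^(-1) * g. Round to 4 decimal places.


Step 1: H is diagonal, so H^(-1) * g = [-0.0368, -0.3382].
Step 2: g^T H^(-1) g = sum_i g_i^2 / H_ii
  = (-0.5147)^2/14 + (-2.3673)^2/7
  = 0.0189 + 0.8006 = 0.8195
Step 3: Objective decrease = 0.5 * g^T H^(-1) g = 0.4098


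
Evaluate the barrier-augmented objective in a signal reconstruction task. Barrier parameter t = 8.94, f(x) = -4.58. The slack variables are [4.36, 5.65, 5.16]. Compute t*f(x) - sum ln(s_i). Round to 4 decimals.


Step 1: Compute log-barrier.
ln values: [1.4725, 1.7317, 1.6409]
phi = -(1.4725 + 1.7317 + 1.6409) = -4.8451
Step 2: Compute augmented objective.
t*f(x) = 8.94*-4.58 = -40.9452
Total = -40.9452 - 4.8451 = -45.7903


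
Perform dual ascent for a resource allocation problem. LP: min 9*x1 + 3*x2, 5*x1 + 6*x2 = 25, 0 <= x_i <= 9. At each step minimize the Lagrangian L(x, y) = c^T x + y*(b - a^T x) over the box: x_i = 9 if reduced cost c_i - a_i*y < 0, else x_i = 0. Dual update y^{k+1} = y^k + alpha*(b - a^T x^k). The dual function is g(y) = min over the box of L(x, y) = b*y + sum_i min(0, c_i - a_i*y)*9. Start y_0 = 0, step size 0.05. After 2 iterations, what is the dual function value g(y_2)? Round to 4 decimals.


Dual ascent for LP: min 9*x1 + 3*x2, 5*x1 + 6*x2 = 25, 0 <= x_i <= 9
Step 1: y^k = 0.0, reduced costs: (9.0, 3.0)
  x^k = (0.0, 0.0), subgradient = b - a^T x = 25.0
  y^{k+1} = 0.0 + 0.05*25.0 = 1.25
Step 2: y^k = 1.25, reduced costs: (2.75, -4.5)
  x^k = (0.0, 9.0), subgradient = b - a^T x = -29.0
  y^{k+1} = 1.25 + 0.05*-29.0 = -0.2
Dual objective at y_2 = -0.2: reduced costs (10.0, 4.2), box minimizer x = (0.0, 0.0)
g(y_2) = b*y + (c1 - a1*y)*x1 + (c2 - a2*y)*x2 = 25*(-0.2) + 10.0*0.0 + 4.2*0.0 = -5.0 + 0.0 + 0.0 = -5.0


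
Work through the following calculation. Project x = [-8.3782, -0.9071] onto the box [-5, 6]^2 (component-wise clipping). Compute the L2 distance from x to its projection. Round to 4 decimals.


Project each component onto [-5, 6].
clip(-8.3782) = -5.0, clip(-0.9071) = -0.9071
Projection = [-5.0, -0.9071]
Squared diffs: [11.4122, 0.0]
Distance = sqrt(11.4122) = 3.3782


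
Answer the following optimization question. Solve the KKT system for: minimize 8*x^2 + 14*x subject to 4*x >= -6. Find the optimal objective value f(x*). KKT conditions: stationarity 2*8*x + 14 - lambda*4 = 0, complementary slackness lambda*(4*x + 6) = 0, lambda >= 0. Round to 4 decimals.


Step 1: Try lambda = 0 (constraint inactive).
Stationarity: 2*8*x + 14 = 0
x* = -14/(2*8) = -0.875
Check constraint: 4*-0.875 = -3.5 >= -6 -- satisfied.
Step 2: Compute optimal value.
f(x*) = 8*(-0.875)^2 + 14*(-0.875) = -6.125


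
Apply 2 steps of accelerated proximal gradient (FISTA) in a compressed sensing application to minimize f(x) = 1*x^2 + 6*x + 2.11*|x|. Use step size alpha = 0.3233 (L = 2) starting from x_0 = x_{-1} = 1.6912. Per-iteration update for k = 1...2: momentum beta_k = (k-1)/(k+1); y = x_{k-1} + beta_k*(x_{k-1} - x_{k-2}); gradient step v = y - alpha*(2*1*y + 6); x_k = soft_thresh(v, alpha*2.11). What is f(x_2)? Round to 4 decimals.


FISTA on f(x) = 1*x^2 + 6*x + 2.11*|x|
L = 2, alpha = 0.3233
Iteration 1: beta = 0.0, y = 1.6912 + 0.0*(1.6912 - 1.6912) = 1.6912
  grad(y) = 9.3824, v = y - alpha*grad = -1.3421
  prox(v) = soft_thresh(-1.3421, 0.6822) = -0.66
Iteration 2: beta = 0.3333, y = -0.66 + 0.3333*(-0.66 - 1.6912) = -1.4437
  grad(y) = 3.1126, v = y - alpha*grad = -2.45
  prox(v) = soft_thresh(-2.45, 0.6822) = -1.7678
f(x_2) = 1*(-1.7678)^2 + 6*(-1.7678) + 2.11*|-1.7678| = -3.7516


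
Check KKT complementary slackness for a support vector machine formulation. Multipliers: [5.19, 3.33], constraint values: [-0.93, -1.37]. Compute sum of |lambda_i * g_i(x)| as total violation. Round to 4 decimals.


KKT complementary slackness check:
lambda_1 * g_1 = 5.19 * -0.93 = -4.8267
lambda_2 * g_2 = 3.33 * -1.37 = -4.5621
Total violation = 4.8267 + 4.5621 = 9.3888


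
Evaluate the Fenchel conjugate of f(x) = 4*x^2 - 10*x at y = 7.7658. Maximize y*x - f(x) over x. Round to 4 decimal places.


f*(y) = sup_x {y*x - a*x^2 - b*x} = sup_x {(y-b)*x - a*x^2}
FOC: (y - b) - 2a*x = 0 => x* = (y - b)/(2a)
x* = (7.7658 + 10)/(2*4) = 2.2207
f*(7.7658) = (y-b)^2/(4a) = (7.7658 + 10)^2/(4*4)
= 315.6236/16 = 19.7265


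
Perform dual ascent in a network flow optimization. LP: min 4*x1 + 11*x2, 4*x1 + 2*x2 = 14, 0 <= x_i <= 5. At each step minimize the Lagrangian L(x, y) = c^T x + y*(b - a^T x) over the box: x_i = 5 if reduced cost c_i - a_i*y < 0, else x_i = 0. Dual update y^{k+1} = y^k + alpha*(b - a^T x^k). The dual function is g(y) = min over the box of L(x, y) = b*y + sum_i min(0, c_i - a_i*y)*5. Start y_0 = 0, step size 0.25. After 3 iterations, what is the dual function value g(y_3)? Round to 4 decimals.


Dual ascent for LP: min 4*x1 + 11*x2, 4*x1 + 2*x2 = 14, 0 <= x_i <= 5
Step 1: y^k = 0.0, reduced costs: (4.0, 11.0)
  x^k = (0.0, 0.0), subgradient = b - a^T x = 14.0
  y^{k+1} = 0.0 + 0.25*14.0 = 3.5
Step 2: y^k = 3.5, reduced costs: (-10.0, 4.0)
  x^k = (5.0, 0.0), subgradient = b - a^T x = -6.0
  y^{k+1} = 3.5 + 0.25*-6.0 = 2.0
Step 3: y^k = 2.0, reduced costs: (-4.0, 7.0)
  x^k = (5.0, 0.0), subgradient = b - a^T x = -6.0
  y^{k+1} = 2.0 + 0.25*-6.0 = 0.5
Dual objective at y_3 = 0.5: reduced costs (2.0, 10.0), box minimizer x = (0.0, 0.0)
g(y_3) = b*y + (c1 - a1*y)*x1 + (c2 - a2*y)*x2 = 14*0.5 + 2.0*0.0 + 10.0*0.0 = 7.0 + 0.0 + 0.0 = 7.0


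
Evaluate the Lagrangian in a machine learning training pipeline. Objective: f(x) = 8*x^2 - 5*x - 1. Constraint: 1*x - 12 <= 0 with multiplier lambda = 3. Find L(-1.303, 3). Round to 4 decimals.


Step 1: Evaluate f(x).
f(-1.303) = 8*(-1.303)^2 - 5*(-1.303) - 1 = 19.0975
Step 2: Evaluate g(x).
g(-1.303) = 1*-1.303 - 12 = -13.303
Step 3: Compute Lagrangian.
L = 19.0975 + 3*-13.303 = -20.8115


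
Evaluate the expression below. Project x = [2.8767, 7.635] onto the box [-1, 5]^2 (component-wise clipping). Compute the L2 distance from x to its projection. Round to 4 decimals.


Project each component onto [-1, 5].
clip(2.8767) = 2.8767, clip(7.635) = 5.0
Projection = [2.8767, 5.0]
Squared diffs: [0.0, 6.9432]
Distance = sqrt(6.9432) = 2.635


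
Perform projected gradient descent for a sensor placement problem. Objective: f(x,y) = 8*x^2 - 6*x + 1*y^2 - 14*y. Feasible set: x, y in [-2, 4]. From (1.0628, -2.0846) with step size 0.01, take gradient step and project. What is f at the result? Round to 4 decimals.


Step 1: Compute gradient at (1.0628, -2.0846).
grad_x = 2*8*1.0628 - 6 = 11.0048
grad_y = 2*1*-2.0846 - 14 = -18.1692
Step 2: Gradient step.
x_raw = 1.0628 - 0.01*11.0048 = 0.9528
y_raw = -2.0846 - 0.01*-18.1692 = -1.9029
Step 3: Project onto [-2, 4].
x_proj = clip(0.9528) = 0.9528
y_proj = clip(-1.9029) = -1.9029
Step 4: Evaluate f.
f(0.9528, -1.9029) = 31.8071


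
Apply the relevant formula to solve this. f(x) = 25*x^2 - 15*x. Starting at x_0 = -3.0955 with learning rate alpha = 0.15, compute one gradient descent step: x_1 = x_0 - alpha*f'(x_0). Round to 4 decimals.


We compute the gradient at x_0 and apply the update.
f'(x) = 50*x - 15
f'(-3.0955) = 50*-3.0955 - 15 = -169.775
x_1 = -3.0955 - 0.15*-169.775 = 22.3708


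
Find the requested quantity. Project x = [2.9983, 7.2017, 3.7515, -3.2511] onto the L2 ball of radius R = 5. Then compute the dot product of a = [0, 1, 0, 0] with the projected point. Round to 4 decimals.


Step 1: Compute ||x|| (intermediates to 6 decimals).
||x|| = sqrt(2.9983^2 + 7.2017^2 + 3.7515^2 + (-3.2511)^2) = 9.246496
Step 2: Project.
Since ||x|| > R, scale = R/||x|| = 5/9.246496 = 0.540745, proj(x) = scale * x
proj(x) = [1.621316, 3.894283, 2.028605, -1.758016]
Step 3: Dot product.
a^T * proj(x) = 0*1.621316 + 1*3.894283 + 0*2.028605 + 0*(-1.758016) = 3.8943


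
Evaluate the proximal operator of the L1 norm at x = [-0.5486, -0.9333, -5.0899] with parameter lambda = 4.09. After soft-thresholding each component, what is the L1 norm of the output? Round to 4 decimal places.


Soft-thresholding with lambda = 4.09:
prox(-0.5486) = sign(-0.5486)*max(|-0.5486| - 4.09, 0) = 0.0
prox(-0.9333) = sign(-0.9333)*max(|-0.9333| - 4.09, 0) = 0.0
prox(-5.0899) = sign(-5.0899)*max(|-5.0899| - 4.09, 0) = -0.9999
prox(x) = [0.0, 0.0, -0.9999]
||prox(x)||_1 = 0.0 + 0.0 + 0.9999 = 0.9999


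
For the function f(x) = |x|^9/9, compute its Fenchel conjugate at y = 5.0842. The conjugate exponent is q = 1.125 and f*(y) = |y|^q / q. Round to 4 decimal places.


The conjugate exponent q satisfies 1/p + 1/q = 1.
p = 9, so q = 9/(9 - 1) = 1.125
|y|^q = 5.0842^1.125 = 6.2302
f*(5.0842) = 6.2302 / 1.125 = 5.5379


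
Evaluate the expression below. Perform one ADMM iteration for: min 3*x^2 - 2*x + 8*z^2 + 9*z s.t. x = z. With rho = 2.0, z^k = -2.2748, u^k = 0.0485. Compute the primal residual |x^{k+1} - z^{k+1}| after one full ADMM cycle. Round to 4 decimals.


ADMM iteration with rho = 2.0, z^k = -2.2748, u^k = 0.0485
Step 1: x-update.
Minimize 3*x^2 - 2*x + (2.0/2)*(x + 2.2748 + 0.0485)^2
FOC: (2*3 + 2.0)*x = 2 + 2.0*(-2.2748 - 0.0485)
x^{k+1} = -0.3308
Step 2: z-update.
Minimize 8*z^2 + 9*z + (2.0/2)*(-0.3308 - z + 0.0485)^2
FOC: (2*8 + 2.0)*z = -9 + 2.0*(-0.3308 + 0.0485)
z^{k+1} = -0.5314
Step 3: u-update.
u^{k+1} = 0.0485 - 0.3308 + 0.5314 = 0.249
Step 4: Primal residual = |-0.3308 + 0.5314| = 0.2005


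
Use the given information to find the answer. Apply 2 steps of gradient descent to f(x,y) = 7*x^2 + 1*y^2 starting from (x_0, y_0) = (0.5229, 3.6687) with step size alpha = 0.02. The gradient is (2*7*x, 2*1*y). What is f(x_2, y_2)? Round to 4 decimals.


Gradient descent on f(x,y) = 7*x^2 + 1*y^2.
Starting point: (0.5229, 3.6687), alpha = 0.02
Step 1: grad_x = 2*7*0.5229 = 7.3206, grad_y = 2*1*3.6687 = 7.3374
  x_1 = 0.5229 - 0.02*7.3206 = 0.3765
  y_1 = 3.6687 - 0.02*7.3374 = 3.522
Step 2: grad_x = 2*7*0.3765 = 5.2708, grad_y = 2*1*3.522 = 7.0439
  x_2 = 0.3765 - 0.02*5.2708 = 0.2711
  y_2 = 3.522 - 0.02*7.0439 = 3.3811
f(0.2711, 3.3811) = 7*0.2711^2 + 1*3.3811^2 = 11.946


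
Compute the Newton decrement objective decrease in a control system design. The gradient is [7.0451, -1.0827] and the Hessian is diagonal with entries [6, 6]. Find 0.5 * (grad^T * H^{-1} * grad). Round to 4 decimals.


Step 1: H is diagonal, so H^(-1) * g = [1.1742, -0.1805].
Step 2: g^T H^(-1) g = sum_i g_i^2 / H_ii
  = (7.0451)^2/6 + (-1.0827)^2/6
  = 8.2722 + 0.1954 = 8.4676
Step 3: Objective decrease = 0.5 * g^T H^(-1) g = 4.2338


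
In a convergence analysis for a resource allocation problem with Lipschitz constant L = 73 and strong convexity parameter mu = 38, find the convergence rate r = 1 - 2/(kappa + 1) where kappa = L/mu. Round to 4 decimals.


Step 1: Compute the condition number.
kappa = L/mu = 73/38 = 1.9211
Step 2: Compute the convergence rate.
r = 1 - 2/(kappa + 1) = 1 - 2*mu/(L + mu) = (L - mu)/(L + mu) = 35/111 = 0.3153


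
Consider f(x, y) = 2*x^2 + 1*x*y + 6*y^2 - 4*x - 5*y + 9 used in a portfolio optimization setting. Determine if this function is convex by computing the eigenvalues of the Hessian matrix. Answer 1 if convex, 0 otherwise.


The Hessian of f(x,y) = 2*x^2 + 1*x*y + 6*y^2 - 4*x - 5*y + 9 is:
H = [[4, 1], [1, 12]]
Trace = 4 + 12 = 16
Determinant = 4*12 - (1)^2 = 47
Discriminant = (16)^2 - 4*47 = 68.0
Eigenvalues: lambda_1 = 3.8769, lambda_2 = 12.1231
The function is convex.

1


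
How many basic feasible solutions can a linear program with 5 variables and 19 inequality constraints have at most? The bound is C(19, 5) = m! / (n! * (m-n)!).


Each vertex corresponds to some choice of n active constraints out of m, so the number of vertices is at most C(m, n) = m! / (n!(m-n)!).
m = 19, n = 5
Numerator: 19 * 18 * 17 * 16 * 15
Denominator: 5! = 120
C(19, 5) = 11628


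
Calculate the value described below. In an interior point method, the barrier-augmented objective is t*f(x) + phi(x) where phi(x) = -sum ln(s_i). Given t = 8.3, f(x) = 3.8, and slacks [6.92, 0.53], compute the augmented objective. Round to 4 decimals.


Step 1: Compute log-barrier.
ln values: [1.9344, -0.6349]
phi = -(1.9344 - 0.6349) = -1.2995
Step 2: Compute augmented objective.
t*f(x) = 8.3*3.8 = 31.54
Total = 31.54 - 1.2995 = 30.2405


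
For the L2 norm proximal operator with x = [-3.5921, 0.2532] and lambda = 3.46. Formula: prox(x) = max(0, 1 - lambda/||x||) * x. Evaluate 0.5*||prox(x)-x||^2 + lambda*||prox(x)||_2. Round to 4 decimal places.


Step 1: Compute ||x||.
||x|| = 3.601
Step 2: Compute scaling factor.
scale = max(0, 1 - 3.46/3.601) = 0.0392
Step 3: prox(x) = [-0.1407, 0.0099]
||prox(x)|| = 0.141
Step 4: Proximal objective.
0.5*||prox-x||^2 = 5.9858
lambda*||prox|| = 0.4879
Total = 6.4737


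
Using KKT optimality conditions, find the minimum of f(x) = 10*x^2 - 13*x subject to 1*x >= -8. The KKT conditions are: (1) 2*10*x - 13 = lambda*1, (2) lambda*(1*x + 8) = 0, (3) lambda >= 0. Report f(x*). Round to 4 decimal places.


Step 1: Try lambda = 0 (constraint inactive).
Stationarity: 2*10*x - 13 = 0
x* = 13/(2*10) = 0.65
Check constraint: 1*0.65 = 0.65 >= -8 -- satisfied.
Step 2: Compute optimal value.
f(x*) = 10*0.65^2 - 13*0.65 = -4.225
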